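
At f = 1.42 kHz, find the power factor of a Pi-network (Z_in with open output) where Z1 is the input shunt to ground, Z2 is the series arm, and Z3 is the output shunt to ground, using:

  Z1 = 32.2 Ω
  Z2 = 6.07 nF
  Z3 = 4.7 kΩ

Step 1 — Angular frequency: ω = 2π·f = 2π·1420 = 8922 rad/s.
Step 2 — Component impedances:
  Z1: Z = R = 32.2 Ω
  Z2: Z = 1/(jωC) = -j/(ω·C) = 0 - j1.846e+04 Ω
  Z3: Z = R = 4700 Ω
Step 3 — With open output, the series arm Z2 and the output shunt Z3 appear in series to ground: Z2 + Z3 = 4700 - j1.846e+04 Ω.
Step 4 — Parallel with input shunt Z1: Z_in = Z1 || (Z2 + Z3) = 32.19 - j0.05269 Ω = 32.19∠-0.1° Ω.
Step 5 — Power factor: PF = cos(φ) = Re(Z)/|Z| = 32.19/32.19 = 1.
Step 6 — Type: Im(Z) = -0.05269 ⇒ leading (phase φ = -0.1°).

PF = 1 (leading, φ = -0.1°)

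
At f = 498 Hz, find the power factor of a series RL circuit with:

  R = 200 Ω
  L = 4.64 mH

Step 1 — Angular frequency: ω = 2π·f = 2π·498 = 3129 rad/s.
Step 2 — Component impedances:
  R: Z = R = 200 Ω
  L: Z = jωL = j·3129·0.00464 = 0 + j14.52 Ω
Step 3 — Series combination: Z_total = R + L = 200 + j14.52 Ω = 200.5∠4.2° Ω.
Step 4 — Power factor: PF = cos(φ) = Re(Z)/|Z| = 200/200.53 = 0.9974.
Step 5 — Type: Im(Z) = 14.52 ⇒ lagging (phase φ = 4.2°).

PF = 0.9974 (lagging, φ = 4.2°)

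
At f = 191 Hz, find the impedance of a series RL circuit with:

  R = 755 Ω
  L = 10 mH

Step 1 — Angular frequency: ω = 2π·f = 2π·191 = 1200 rad/s.
Step 2 — Component impedances:
  R: Z = R = 755 Ω
  L: Z = jωL = j·1200·0.01 = 0 + j12 Ω
Step 3 — Series combination: Z_total = R + L = 755 + j12 Ω = 755.1∠0.9° Ω.

Z = 755 + j12 Ω = 755.1∠0.9° Ω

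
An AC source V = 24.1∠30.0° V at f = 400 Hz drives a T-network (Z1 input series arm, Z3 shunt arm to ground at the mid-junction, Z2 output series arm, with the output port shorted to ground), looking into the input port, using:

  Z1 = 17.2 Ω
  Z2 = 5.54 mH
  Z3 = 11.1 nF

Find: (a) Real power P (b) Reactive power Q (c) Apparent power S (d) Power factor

Step 1 — Angular frequency: ω = 2π·f = 2π·400 = 2513 rad/s.
Step 2 — Component impedances:
  Z1: Z = R = 17.2 Ω
  Z2: Z = jωL = j·2513·0.00554 = 0 + j13.92 Ω
  Z3: Z = 1/(jωC) = -j/(ω·C) = 0 - j3.585e+04 Ω
Step 3 — With the output port shorted to ground, the output series arm Z2 runs from the junction to ground; the shunt arm Z3 also runs from the junction to ground. They appear in parallel: Z3 || Z2 = 0 + j13.93 Ω.
Step 4 — Series with input arm Z1: Z_in = Z1 + (Z3 || Z2) = 17.2 + j13.93 Ω = 22.13∠39.0° Ω.
Step 5 — Source phasor: V = 24.1∠30.0° V = 20.87 + j12.05 V.
Step 6 — Current: I = V / Z = 1.075 - j0.1704 A = 1.089∠-9.0° A.
Step 7 — Complex power: S = V·I* = 20.39 + j16.52 VA.
Step 8 — Real power: P = Re(S) = 20.39 W.
Step 9 — Reactive power: Q = Im(S) = 16.52 VAR.
Step 10 — Apparent power: |S| = 26.24 VA.
Step 11 — Power factor: PF = P/|S| = 0.7771 (lagging).

(a) P = 20.39 W  (b) Q = 16.52 VAR  (c) S = 26.24 VA  (d) PF = 0.7771 (lagging)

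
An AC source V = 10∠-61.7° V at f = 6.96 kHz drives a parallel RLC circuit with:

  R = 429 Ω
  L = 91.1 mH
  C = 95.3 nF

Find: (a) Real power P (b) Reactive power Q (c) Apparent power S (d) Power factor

Step 1 — Angular frequency: ω = 2π·f = 2π·6960 = 4.373e+04 rad/s.
Step 2 — Component impedances:
  R: Z = R = 429 Ω
  L: Z = jωL = j·4.373e+04·0.0911 = 0 + j3984 Ω
  C: Z = 1/(jωC) = -j/(ω·C) = 0 - j239.9 Ω
Step 3 — Parallel combination: 1/Z_total = 1/R + 1/L + 1/C; Z_total = 112.2 - j188.5 Ω = 219.4∠-59.2° Ω.
Step 4 — Source phasor: V = 10∠-61.7° V = 4.741 - j8.805 V.
Step 5 — Current: I = V / Z = 0.04554 - j0.001956 A = 0.04558∠-2.5° A.
Step 6 — Complex power: S = V·I* = 0.2331 - j0.3917 VA.
Step 7 — Real power: P = Re(S) = 0.2331 W.
Step 8 — Reactive power: Q = Im(S) = -0.3917 VAR.
Step 9 — Apparent power: |S| = 0.4558 VA.
Step 10 — Power factor: PF = P/|S| = 0.5114 (leading).

(a) P = 0.2331 W  (b) Q = -0.3917 VAR  (c) S = 0.4558 VA  (d) PF = 0.5114 (leading)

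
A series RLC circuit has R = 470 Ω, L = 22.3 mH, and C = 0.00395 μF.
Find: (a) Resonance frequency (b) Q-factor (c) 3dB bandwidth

Step 1 — Resonance condition Im(Z)=0 gives ω₀ = 1/√(LC).
Step 2 — ω₀ = 1/√(0.0223·3.95e-09) = 1.065e+05 rad/s.
Step 3 — f₀ = ω₀/(2π) = 1.696e+04 Hz.
Step 4 — Series Q: Q = ω₀L/R = 1.065e+05·0.0223/470 = 5.055.
Step 5 — 3dB bandwidth: Δω = ω₀/Q = 2.108e+04 rad/s; BW = Δω/(2π) = 3354 Hz.

(a) f₀ = 1.696e+04 Hz  (b) Q = 5.055  (c) BW = 3354 Hz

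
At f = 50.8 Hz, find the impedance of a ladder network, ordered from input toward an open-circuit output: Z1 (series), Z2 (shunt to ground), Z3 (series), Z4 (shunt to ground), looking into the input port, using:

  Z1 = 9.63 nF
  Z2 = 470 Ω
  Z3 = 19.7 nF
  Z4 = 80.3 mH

Step 1 — Angular frequency: ω = 2π·f = 2π·50.8 = 319.2 rad/s.
Step 2 — Component impedances:
  Z1: Z = 1/(jωC) = -j/(ω·C) = 0 - j3.253e+05 Ω
  Z2: Z = R = 470 Ω
  Z3: Z = 1/(jωC) = -j/(ω·C) = 0 - j1.59e+05 Ω
  Z4: Z = jωL = j·319.2·0.0803 = 0 + j25.63 Ω
Step 3 — Ladder network (open output): work backward from the far end, alternating series and parallel combinations. Z_in = 470 - j3.253e+05 Ω = 3.253e+05∠-89.9° Ω.

Z = 470 - j3.253e+05 Ω = 3.253e+05∠-89.9° Ω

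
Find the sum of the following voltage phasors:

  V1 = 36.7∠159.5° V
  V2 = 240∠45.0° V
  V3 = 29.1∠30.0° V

Step 1 — Convert each phasor to rectangular form:
  V1 = 36.7·(cos(159.5°) + j·sin(159.5°)) = -34.38 + j12.85 V
  V2 = 240·(cos(45.0°) + j·sin(45.0°)) = 169.7 + j169.7 V
  V3 = 29.1·(cos(30.0°) + j·sin(30.0°)) = 25.2 + j14.55 V
Step 2 — Sum components: V_total = 160.5 + j197.1 V.
Step 3 — Convert to polar: |V_total| = 254.2 V, ∠V_total = 50.8°.

V_total = 254.2∠50.8° V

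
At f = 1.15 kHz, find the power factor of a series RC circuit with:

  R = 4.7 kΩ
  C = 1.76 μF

Step 1 — Angular frequency: ω = 2π·f = 2π·1150 = 7226 rad/s.
Step 2 — Component impedances:
  R: Z = R = 4700 Ω
  C: Z = 1/(jωC) = -j/(ω·C) = 0 - j78.63 Ω
Step 3 — Series combination: Z_total = R + C = 4700 - j78.63 Ω = 4701∠-1.0° Ω.
Step 4 — Power factor: PF = cos(φ) = Re(Z)/|Z| = 4700/4700.7 = 0.9999.
Step 5 — Type: Im(Z) = -78.63 ⇒ leading (phase φ = -1.0°).

PF = 0.9999 (leading, φ = -1.0°)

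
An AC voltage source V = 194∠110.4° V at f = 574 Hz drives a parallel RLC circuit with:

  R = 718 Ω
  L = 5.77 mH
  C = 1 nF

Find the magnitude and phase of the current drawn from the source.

Step 1 — Angular frequency: ω = 2π·f = 2π·574 = 3607 rad/s.
Step 2 — Component impedances:
  R: Z = R = 718 Ω
  L: Z = jωL = j·3607·0.00577 = 0 + j20.81 Ω
  C: Z = 1/(jωC) = -j/(ω·C) = 0 - j2.773e+05 Ω
Step 3 — Parallel combination: 1/Z_total = 1/R + 1/L + 1/C; Z_total = 0.6027 + j20.79 Ω = 20.8∠88.3° Ω.
Step 4 — Source phasor: V = 194∠110.4° V = -67.62 + j181.8 V.
Step 5 — Ohm's law: I = V / Z_total = (-67.62 + j181.8) / (0.6027 + j20.79) = 8.643 + j3.503 A.
Step 6 — Convert to polar: |I| = 9.326 A, ∠I = 22.1°.

I = 9.326∠22.1° A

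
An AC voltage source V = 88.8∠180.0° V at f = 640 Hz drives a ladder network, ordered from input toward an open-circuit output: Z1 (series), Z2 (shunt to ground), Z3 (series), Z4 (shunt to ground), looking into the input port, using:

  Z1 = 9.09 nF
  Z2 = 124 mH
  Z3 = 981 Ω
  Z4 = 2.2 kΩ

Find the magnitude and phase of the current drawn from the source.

Step 1 — Angular frequency: ω = 2π·f = 2π·640 = 4021 rad/s.
Step 2 — Component impedances:
  Z1: Z = 1/(jωC) = -j/(ω·C) = 0 - j2.736e+04 Ω
  Z2: Z = jωL = j·4021·0.124 = 0 + j498.6 Ω
  Z3: Z = R = 981 Ω
  Z4: Z = R = 2200 Ω
Step 3 — Ladder network (open output): work backward from the far end, alternating series and parallel combinations. Z_in = 76.29 - j2.687e+04 Ω = 2.687e+04∠-89.8° Ω.
Step 4 — Source phasor: V = 88.8∠180.0° V = -88.8 V.
Step 5 — Ohm's law: I = V / Z_total = (-88.8) / (76.29 - j2.687e+04) = -9.382e-06 - j0.003305 A.
Step 6 — Convert to polar: |I| = 0.003305 A, ∠I = -90.2°.

I = 0.003305∠-90.2° A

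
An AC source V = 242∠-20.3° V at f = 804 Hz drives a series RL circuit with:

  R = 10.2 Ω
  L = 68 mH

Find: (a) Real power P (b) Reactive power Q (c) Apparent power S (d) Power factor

Step 1 — Angular frequency: ω = 2π·f = 2π·804 = 5052 rad/s.
Step 2 — Component impedances:
  R: Z = R = 10.2 Ω
  L: Z = jωL = j·5052·0.068 = 0 + j343.5 Ω
Step 3 — Series combination: Z_total = R + L = 10.2 + j343.5 Ω = 343.7∠88.3° Ω.
Step 4 — Source phasor: V = 242∠-20.3° V = 227 - j83.96 V.
Step 5 — Current: I = V / Z = -0.2246 - j0.6674 A = 0.7042∠-108.6° A.
Step 6 — Complex power: S = V·I* = 5.058 + j170.3 VA.
Step 7 — Real power: P = Re(S) = 5.058 W.
Step 8 — Reactive power: Q = Im(S) = 170.3 VAR.
Step 9 — Apparent power: |S| = 170.4 VA.
Step 10 — Power factor: PF = P/|S| = 0.02968 (lagging).

(a) P = 5.058 W  (b) Q = 170.3 VAR  (c) S = 170.4 VA  (d) PF = 0.02968 (lagging)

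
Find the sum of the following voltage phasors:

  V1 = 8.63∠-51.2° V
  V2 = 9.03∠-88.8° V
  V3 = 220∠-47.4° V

Step 1 — Convert each phasor to rectangular form:
  V1 = 8.63·(cos(-51.2°) + j·sin(-51.2°)) = 5.408 - j6.726 V
  V2 = 9.03·(cos(-88.8°) + j·sin(-88.8°)) = 0.1891 - j9.028 V
  V3 = 220·(cos(-47.4°) + j·sin(-47.4°)) = 148.9 - j161.9 V
Step 2 — Sum components: V_total = 154.5 - j177.7 V.
Step 3 — Convert to polar: |V_total| = 235.5 V, ∠V_total = -49.0°.

V_total = 235.5∠-49.0° V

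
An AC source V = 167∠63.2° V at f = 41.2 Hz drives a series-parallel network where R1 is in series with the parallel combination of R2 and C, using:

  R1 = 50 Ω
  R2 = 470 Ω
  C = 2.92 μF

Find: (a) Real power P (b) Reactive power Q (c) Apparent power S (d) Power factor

Step 1 — Angular frequency: ω = 2π·f = 2π·41.2 = 258.9 rad/s.
Step 2 — Component impedances:
  R1: Z = R = 50 Ω
  R2: Z = R = 470 Ω
  C: Z = 1/(jωC) = -j/(ω·C) = 0 - j1323 Ω
Step 3 — Parallel branch: R2 || C = 1/(1/R2 + 1/C) = 417.3 - j148.3 Ω.
Step 4 — Series with R1: Z_total = R1 + (R2 || C) = 467.3 - j148.3 Ω = 490.3∠-17.6° Ω.
Step 5 — Source phasor: V = 167∠63.2° V = 75.3 + j149.1 V.
Step 6 — Current: I = V / Z = 0.05445 + j0.3362 A = 0.3406∠80.8° A.
Step 7 — Complex power: S = V·I* = 54.22 - j17.2 VA.
Step 8 — Real power: P = Re(S) = 54.22 W.
Step 9 — Reactive power: Q = Im(S) = -17.2 VAR.
Step 10 — Apparent power: |S| = 56.88 VA.
Step 11 — Power factor: PF = P/|S| = 0.9532 (leading).

(a) P = 54.22 W  (b) Q = -17.2 VAR  (c) S = 56.88 VA  (d) PF = 0.9532 (leading)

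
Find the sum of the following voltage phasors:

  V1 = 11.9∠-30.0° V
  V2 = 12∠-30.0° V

Step 1 — Convert each phasor to rectangular form:
  V1 = 11.9·(cos(-30.0°) + j·sin(-30.0°)) = 10.31 - j5.95 V
  V2 = 12·(cos(-30.0°) + j·sin(-30.0°)) = 10.39 - j6 V
Step 2 — Sum components: V_total = 20.7 - j11.95 V.
Step 3 — Convert to polar: |V_total| = 23.9 V, ∠V_total = -30.0°.

V_total = 23.9∠-30.0° V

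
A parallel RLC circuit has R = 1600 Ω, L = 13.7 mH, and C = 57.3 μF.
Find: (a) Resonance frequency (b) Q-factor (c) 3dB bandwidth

Step 1 — Resonance: ω₀ = 1/√(LC) = 1/√(0.0137·5.73e-05) = 1129 rad/s.
Step 2 — f₀ = ω₀/(2π) = 179.6 Hz.
Step 3 — Parallel Q: Q = R/(ω₀L) = 1600/(1129·0.0137) = 103.5.
Step 4 — Bandwidth: Δω = ω₀/Q = 10.91 rad/s; BW = Δω/(2π) = 1.736 Hz.

(a) f₀ = 179.6 Hz  (b) Q = 103.5  (c) BW = 1.736 Hz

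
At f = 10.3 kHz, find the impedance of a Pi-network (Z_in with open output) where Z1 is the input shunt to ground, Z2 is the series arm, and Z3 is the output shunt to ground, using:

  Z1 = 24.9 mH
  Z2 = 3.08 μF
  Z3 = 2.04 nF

Step 1 — Angular frequency: ω = 2π·f = 2π·1.03e+04 = 6.472e+04 rad/s.
Step 2 — Component impedances:
  Z1: Z = jωL = j·6.472e+04·0.0249 = 0 + j1611 Ω
  Z2: Z = 1/(jωC) = -j/(ω·C) = 0 - j5.017 Ω
  Z3: Z = 1/(jωC) = -j/(ω·C) = 0 - j7574 Ω
Step 3 — With open output, the series arm Z2 and the output shunt Z3 appear in series to ground: Z2 + Z3 = 0 - j7579 Ω.
Step 4 — Parallel with input shunt Z1: Z_in = Z1 || (Z2 + Z3) = 0 + j2047 Ω = 2047∠90.0° Ω.

Z = 0 + j2047 Ω = 2047∠90.0° Ω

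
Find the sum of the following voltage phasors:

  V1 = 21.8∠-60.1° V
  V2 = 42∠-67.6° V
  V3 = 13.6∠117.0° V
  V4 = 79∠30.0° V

Step 1 — Convert each phasor to rectangular form:
  V1 = 21.8·(cos(-60.1°) + j·sin(-60.1°)) = 10.87 - j18.9 V
  V2 = 42·(cos(-67.6°) + j·sin(-67.6°)) = 16 - j38.83 V
  V3 = 13.6·(cos(117.0°) + j·sin(117.0°)) = -6.174 + j12.12 V
  V4 = 79·(cos(30.0°) + j·sin(30.0°)) = 68.42 + j39.5 V
Step 2 — Sum components: V_total = 89.11 - j6.112 V.
Step 3 — Convert to polar: |V_total| = 89.32 V, ∠V_total = -3.9°.

V_total = 89.32∠-3.9° V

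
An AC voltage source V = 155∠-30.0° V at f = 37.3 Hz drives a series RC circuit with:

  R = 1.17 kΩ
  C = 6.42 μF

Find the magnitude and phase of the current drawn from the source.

Step 1 — Angular frequency: ω = 2π·f = 2π·37.3 = 234.4 rad/s.
Step 2 — Component impedances:
  R: Z = R = 1170 Ω
  C: Z = 1/(jωC) = -j/(ω·C) = 0 - j664.6 Ω
Step 3 — Series combination: Z_total = R + C = 1170 - j664.6 Ω = 1346∠-29.6° Ω.
Step 4 — Source phasor: V = 155∠-30.0° V = 134.2 - j77.5 V.
Step 5 — Ohm's law: I = V / Z_total = (134.2 - j77.5) / (1170 - j664.6) = 0.1152 - j0.0008063 A.
Step 6 — Convert to polar: |I| = 0.1152 A, ∠I = -0.4°.

I = 0.1152∠-0.4° A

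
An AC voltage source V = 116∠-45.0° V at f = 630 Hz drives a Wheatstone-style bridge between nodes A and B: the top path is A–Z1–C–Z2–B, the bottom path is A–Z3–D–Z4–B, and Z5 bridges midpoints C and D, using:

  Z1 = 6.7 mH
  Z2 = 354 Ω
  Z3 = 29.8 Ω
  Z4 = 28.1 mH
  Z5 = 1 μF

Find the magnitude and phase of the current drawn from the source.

Step 1 — Angular frequency: ω = 2π·f = 2π·630 = 3958 rad/s.
Step 2 — Component impedances:
  Z1: Z = jωL = j·3958·0.0067 = 0 + j26.52 Ω
  Z2: Z = R = 354 Ω
  Z3: Z = R = 29.8 Ω
  Z4: Z = jωL = j·3958·0.0281 = 0 + j111.2 Ω
  Z5: Z = 1/(jωC) = -j/(ω·C) = 0 - j252.6 Ω
Step 3 — Bridge requires nodal analysis (the Z5 bridge couples midpoints C and D, so the two paths cannot be reduced to a simple series/parallel combination). Setting node B to ground and injecting 1 A at node A, the 3-node admittance system at A, C, D solves to V_A = Z_AB = 47.38 + j83.15 Ω = 95.7∠60.3° Ω.
Step 4 — Source phasor: V = 116∠-45.0° V = 82.02 - j82.02 V.
Step 5 — Ohm's law: I = V / Z_total = (82.02 - j82.02) / (47.38 + j83.15) = -0.3203 - j1.169 A.
Step 6 — Convert to polar: |I| = 1.212 A, ∠I = -105.3°.

I = 1.212∠-105.3° A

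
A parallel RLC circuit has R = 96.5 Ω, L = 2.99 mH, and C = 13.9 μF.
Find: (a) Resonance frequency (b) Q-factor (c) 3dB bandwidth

Step 1 — Resonance: ω₀ = 1/√(LC) = 1/√(0.00299·1.39e-05) = 4905 rad/s.
Step 2 — f₀ = ω₀/(2π) = 780.7 Hz.
Step 3 — Parallel Q: Q = R/(ω₀L) = 96.5/(4905·0.00299) = 6.58.
Step 4 — Bandwidth: Δω = ω₀/Q = 745.5 rad/s; BW = Δω/(2π) = 118.7 Hz.

(a) f₀ = 780.7 Hz  (b) Q = 6.58  (c) BW = 118.7 Hz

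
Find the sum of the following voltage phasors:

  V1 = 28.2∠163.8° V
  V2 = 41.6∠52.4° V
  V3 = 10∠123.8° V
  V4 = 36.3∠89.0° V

Step 1 — Convert each phasor to rectangular form:
  V1 = 28.2·(cos(163.8°) + j·sin(163.8°)) = -27.08 + j7.868 V
  V2 = 41.6·(cos(52.4°) + j·sin(52.4°)) = 25.38 + j32.96 V
  V3 = 10·(cos(123.8°) + j·sin(123.8°)) = -5.563 + j8.31 V
  V4 = 36.3·(cos(89.0°) + j·sin(89.0°)) = 0.6335 + j36.29 V
Step 2 — Sum components: V_total = -6.628 + j85.43 V.
Step 3 — Convert to polar: |V_total| = 85.69 V, ∠V_total = 94.4°.

V_total = 85.69∠94.4° V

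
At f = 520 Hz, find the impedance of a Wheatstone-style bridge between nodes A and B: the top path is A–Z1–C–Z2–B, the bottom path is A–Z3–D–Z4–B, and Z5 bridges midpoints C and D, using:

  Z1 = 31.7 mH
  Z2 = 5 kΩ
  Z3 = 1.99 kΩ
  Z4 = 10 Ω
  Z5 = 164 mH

Step 1 — Angular frequency: ω = 2π·f = 2π·520 = 3267 rad/s.
Step 2 — Component impedances:
  Z1: Z = jωL = j·3267·0.0317 = 0 + j103.6 Ω
  Z2: Z = R = 5000 Ω
  Z3: Z = R = 1990 Ω
  Z4: Z = R = 10 Ω
  Z5: Z = jωL = j·3267·0.164 = 0 + j535.8 Ω
Step 3 — Bridge requires nodal analysis (the Z5 bridge couples midpoints C and D, so the two paths cannot be reduced to a simple series/parallel combination). Setting node B to ground and injecting 1 A at node A, the 3-node admittance system at A, C, D solves to V_A = Z_AB = 233.4 + j544.6 Ω = 592.5∠66.8° Ω.

Z = 233.4 + j544.6 Ω = 592.5∠66.8° Ω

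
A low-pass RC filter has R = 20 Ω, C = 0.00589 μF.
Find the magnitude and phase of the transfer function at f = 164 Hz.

Step 1 — Angular frequency: ω = 2π·164 = 1030 rad/s.
Step 2 — Transfer function: H(jω) = 1/(1 + jωRC).
Step 3 — Denominator: 1 + jωRC = 1 + j·1030·20·5.89e-09 = 1 + j0.0001214.
Step 4 — H = 1 - j0.0001214.
Step 5 — Magnitude: |H| = 1 (-0.0 dB); phase: φ = -0.0°.

|H| = 1 (-0.0 dB), φ = -0.0°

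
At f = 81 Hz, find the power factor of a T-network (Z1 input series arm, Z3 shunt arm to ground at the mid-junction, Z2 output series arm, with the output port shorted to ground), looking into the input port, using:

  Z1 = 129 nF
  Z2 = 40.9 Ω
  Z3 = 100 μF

Step 1 — Angular frequency: ω = 2π·f = 2π·81 = 508.9 rad/s.
Step 2 — Component impedances:
  Z1: Z = 1/(jωC) = -j/(ω·C) = 0 - j1.523e+04 Ω
  Z2: Z = R = 40.9 Ω
  Z3: Z = 1/(jωC) = -j/(ω·C) = 0 - j19.65 Ω
Step 3 — With the output port shorted to ground, the output series arm Z2 runs from the junction to ground; the shunt arm Z3 also runs from the junction to ground. They appear in parallel: Z3 || Z2 = 7.669 - j15.96 Ω.
Step 4 — Series with input arm Z1: Z_in = Z1 + (Z3 || Z2) = 7.669 - j1.525e+04 Ω = 1.525e+04∠-90.0° Ω.
Step 5 — Power factor: PF = cos(φ) = Re(Z)/|Z| = 7.6694/15248 = 0.000503.
Step 6 — Type: Im(Z) = -1.525e+04 ⇒ leading (phase φ = -90.0°).

PF = 0.000503 (leading, φ = -90.0°)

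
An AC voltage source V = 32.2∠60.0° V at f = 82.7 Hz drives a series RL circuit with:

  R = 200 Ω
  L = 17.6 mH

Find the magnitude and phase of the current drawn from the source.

Step 1 — Angular frequency: ω = 2π·f = 2π·82.7 = 519.6 rad/s.
Step 2 — Component impedances:
  R: Z = R = 200 Ω
  L: Z = jωL = j·519.6·0.0176 = 0 + j9.145 Ω
Step 3 — Series combination: Z_total = R + L = 200 + j9.145 Ω = 200.2∠2.6° Ω.
Step 4 — Source phasor: V = 32.2∠60.0° V = 16.1 + j27.89 V.
Step 5 — Ohm's law: I = V / Z_total = (16.1 + j27.89) / (200 + j9.145) = 0.08669 + j0.1355 A.
Step 6 — Convert to polar: |I| = 0.1608 A, ∠I = 57.4°.

I = 0.1608∠57.4° A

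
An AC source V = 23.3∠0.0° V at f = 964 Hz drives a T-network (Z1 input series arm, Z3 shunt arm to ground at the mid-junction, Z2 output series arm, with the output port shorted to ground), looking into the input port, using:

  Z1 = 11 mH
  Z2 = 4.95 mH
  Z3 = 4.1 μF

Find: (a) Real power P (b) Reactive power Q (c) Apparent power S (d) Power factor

Step 1 — Angular frequency: ω = 2π·f = 2π·964 = 6057 rad/s.
Step 2 — Component impedances:
  Z1: Z = jωL = j·6057·0.011 = 0 + j66.63 Ω
  Z2: Z = jωL = j·6057·0.00495 = 0 + j29.98 Ω
  Z3: Z = 1/(jωC) = -j/(ω·C) = 0 - j40.27 Ω
Step 3 — With the output port shorted to ground, the output series arm Z2 runs from the junction to ground; the shunt arm Z3 also runs from the junction to ground. They appear in parallel: Z3 || Z2 = 0 + j117.4 Ω.
Step 4 — Series with input arm Z1: Z_in = Z1 + (Z3 || Z2) = 0 + j184 Ω = 184∠90.0° Ω.
Step 5 — Source phasor: V = 23.3∠0.0° V = 23.3 V.
Step 6 — Current: I = V / Z = 0 - j0.1266 A = 0.1266∠-90.0° A.
Step 7 — Complex power: S = V·I* = 0 + j2.95 VA.
Step 8 — Real power: P = Re(S) = 0 W.
Step 9 — Reactive power: Q = Im(S) = 2.95 VAR.
Step 10 — Apparent power: |S| = 2.95 VA.
Step 11 — Power factor: PF = P/|S| = 0 (lagging).

(a) P = 0 W  (b) Q = 2.95 VAR  (c) S = 2.95 VA  (d) PF = 0 (lagging)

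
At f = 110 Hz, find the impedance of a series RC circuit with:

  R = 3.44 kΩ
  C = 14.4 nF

Step 1 — Angular frequency: ω = 2π·f = 2π·110 = 691.2 rad/s.
Step 2 — Component impedances:
  R: Z = R = 3440 Ω
  C: Z = 1/(jωC) = -j/(ω·C) = 0 - j1.005e+05 Ω
Step 3 — Series combination: Z_total = R + C = 3440 - j1.005e+05 Ω = 1.005e+05∠-88.0° Ω.

Z = 3440 - j1.005e+05 Ω = 1.005e+05∠-88.0° Ω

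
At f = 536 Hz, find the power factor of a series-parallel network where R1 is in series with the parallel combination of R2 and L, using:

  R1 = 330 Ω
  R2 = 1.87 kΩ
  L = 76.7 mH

Step 1 — Angular frequency: ω = 2π·f = 2π·536 = 3368 rad/s.
Step 2 — Component impedances:
  R1: Z = R = 330 Ω
  R2: Z = R = 1870 Ω
  L: Z = jωL = j·3368·0.0767 = 0 + j258.3 Ω
Step 3 — Parallel branch: R2 || L = 1/(1/R2 + 1/L) = 35.01 + j253.5 Ω.
Step 4 — Series with R1: Z_total = R1 + (R2 || L) = 365 + j253.5 Ω = 444.4∠34.8° Ω.
Step 5 — Power factor: PF = cos(φ) = Re(Z)/|Z| = 365.01/444.39 = 0.8214.
Step 6 — Type: Im(Z) = 253.5 ⇒ lagging (phase φ = 34.8°).

PF = 0.8214 (lagging, φ = 34.8°)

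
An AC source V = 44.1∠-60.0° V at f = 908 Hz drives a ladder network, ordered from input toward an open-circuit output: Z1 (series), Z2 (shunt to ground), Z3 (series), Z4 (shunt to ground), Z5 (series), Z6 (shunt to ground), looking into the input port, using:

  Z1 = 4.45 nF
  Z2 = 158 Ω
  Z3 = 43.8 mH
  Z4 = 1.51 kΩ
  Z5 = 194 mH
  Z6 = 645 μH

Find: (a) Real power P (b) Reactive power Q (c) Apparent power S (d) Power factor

Step 1 — Angular frequency: ω = 2π·f = 2π·908 = 5705 rad/s.
Step 2 — Component impedances:
  Z1: Z = 1/(jωC) = -j/(ω·C) = 0 - j3.939e+04 Ω
  Z2: Z = R = 158 Ω
  Z3: Z = jωL = j·5705·0.0438 = 0 + j249.9 Ω
  Z4: Z = R = 1510 Ω
  Z5: Z = jωL = j·5705·0.194 = 0 + j1107 Ω
  Z6: Z = jωL = j·5705·0.000645 = 0 + j3.68 Ω
Step 3 — Ladder network (open output): work backward from the far end, alternating series and parallel combinations. Z_in = 145.9 - j3.937e+04 Ω = 3.937e+04∠-89.8° Ω.
Step 4 — Source phasor: V = 44.1∠-60.0° V = 22.05 - j38.19 V.
Step 5 — Current: I = V / Z = 0.0009721 + j0.0005564 A = 0.00112∠29.8° A.
Step 6 — Complex power: S = V·I* = 0.000183 - j0.0494 VA.
Step 7 — Real power: P = Re(S) = 0.000183 W.
Step 8 — Reactive power: Q = Im(S) = -0.0494 VAR.
Step 9 — Apparent power: |S| = 0.0494 VA.
Step 10 — Power factor: PF = P/|S| = 0.003705 (leading).

(a) P = 0.000183 W  (b) Q = -0.0494 VAR  (c) S = 0.0494 VA  (d) PF = 0.003705 (leading)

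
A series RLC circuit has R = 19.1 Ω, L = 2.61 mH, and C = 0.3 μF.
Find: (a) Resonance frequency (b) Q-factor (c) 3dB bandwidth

Step 1 — Resonance: ω₀ = 1/√(LC) = 1/√(0.00261·3e-07) = 3.574e+04 rad/s.
Step 2 — f₀ = ω₀/(2π) = 5688 Hz.
Step 3 — Series Q: Q = ω₀L/R = 3.574e+04·0.00261/19.1 = 4.883.
Step 4 — Bandwidth: Δω = ω₀/Q = 7318 rad/s; BW = Δω/(2π) = 1165 Hz.

(a) f₀ = 5688 Hz  (b) Q = 4.883  (c) BW = 1165 Hz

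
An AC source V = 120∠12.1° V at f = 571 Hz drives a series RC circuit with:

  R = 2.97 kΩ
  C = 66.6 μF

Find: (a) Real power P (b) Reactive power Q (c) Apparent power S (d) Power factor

Step 1 — Angular frequency: ω = 2π·f = 2π·571 = 3588 rad/s.
Step 2 — Component impedances:
  R: Z = R = 2970 Ω
  C: Z = 1/(jωC) = -j/(ω·C) = 0 - j4.185 Ω
Step 3 — Series combination: Z_total = R + C = 2970 - j4.185 Ω = 2970∠-0.1° Ω.
Step 4 — Source phasor: V = 120∠12.1° V = 117.3 + j25.15 V.
Step 5 — Current: I = V / Z = 0.03949 + j0.008525 A = 0.0404∠12.2° A.
Step 6 — Complex power: S = V·I* = 4.848 - j0.006832 VA.
Step 7 — Real power: P = Re(S) = 4.848 W.
Step 8 — Reactive power: Q = Im(S) = -0.006832 VAR.
Step 9 — Apparent power: |S| = 4.848 VA.
Step 10 — Power factor: PF = P/|S| = 1 (leading).

(a) P = 4.848 W  (b) Q = -0.006832 VAR  (c) S = 4.848 VA  (d) PF = 1 (leading)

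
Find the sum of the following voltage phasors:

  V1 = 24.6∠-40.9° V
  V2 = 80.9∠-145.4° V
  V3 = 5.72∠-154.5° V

Step 1 — Convert each phasor to rectangular form:
  V1 = 24.6·(cos(-40.9°) + j·sin(-40.9°)) = 18.59 - j16.11 V
  V2 = 80.9·(cos(-145.4°) + j·sin(-145.4°)) = -66.59 - j45.94 V
  V3 = 5.72·(cos(-154.5°) + j·sin(-154.5°)) = -5.163 - j2.463 V
Step 2 — Sum components: V_total = -53.16 - j64.51 V.
Step 3 — Convert to polar: |V_total| = 83.59 V, ∠V_total = -129.5°.

V_total = 83.59∠-129.5° V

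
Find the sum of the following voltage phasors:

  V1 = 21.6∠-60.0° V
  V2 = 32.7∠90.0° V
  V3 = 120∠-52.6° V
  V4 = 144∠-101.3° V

Step 1 — Convert each phasor to rectangular form:
  V1 = 21.6·(cos(-60.0°) + j·sin(-60.0°)) = 10.8 - j18.71 V
  V2 = 32.7·(cos(90.0°) + j·sin(90.0°)) = 0 + j32.7 V
  V3 = 120·(cos(-52.6°) + j·sin(-52.6°)) = 72.89 - j95.33 V
  V4 = 144·(cos(-101.3°) + j·sin(-101.3°)) = -28.22 - j141.2 V
Step 2 — Sum components: V_total = 55.47 - j222.5 V.
Step 3 — Convert to polar: |V_total| = 229.4 V, ∠V_total = -76.0°.

V_total = 229.4∠-76.0° V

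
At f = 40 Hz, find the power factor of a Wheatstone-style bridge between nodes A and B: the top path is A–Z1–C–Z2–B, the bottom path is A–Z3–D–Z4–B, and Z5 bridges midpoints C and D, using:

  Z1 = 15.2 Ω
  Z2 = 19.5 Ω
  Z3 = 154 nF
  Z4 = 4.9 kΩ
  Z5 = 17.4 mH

Step 1 — Angular frequency: ω = 2π·f = 2π·40 = 251.3 rad/s.
Step 2 — Component impedances:
  Z1: Z = R = 15.2 Ω
  Z2: Z = R = 19.5 Ω
  Z3: Z = 1/(jωC) = -j/(ω·C) = 0 - j2.584e+04 Ω
  Z4: Z = R = 4900 Ω
  Z5: Z = jωL = j·251.3·0.0174 = 0 + j4.373 Ω
Step 3 — Bridge requires nodal analysis (the Z5 bridge couples midpoints C and D, so the two paths cannot be reduced to a simple series/parallel combination). Setting node B to ground and injecting 1 A at node A, the 3-node admittance system at A, C, D solves to V_A = Z_AB = 34.62 - j0.008875 Ω = 34.62∠-0.0° Ω.
Step 4 — Power factor: PF = cos(φ) = Re(Z)/|Z| = 34.62/34.62 = 1.
Step 5 — Type: Im(Z) = -0.008875 ⇒ leading (phase φ = -0.0°).

PF = 1 (leading, φ = -0.0°)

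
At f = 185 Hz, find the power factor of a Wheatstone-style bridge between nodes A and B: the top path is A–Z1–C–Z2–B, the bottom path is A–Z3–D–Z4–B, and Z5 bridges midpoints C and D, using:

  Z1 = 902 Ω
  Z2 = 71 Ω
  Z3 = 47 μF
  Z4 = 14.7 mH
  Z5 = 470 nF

Step 1 — Angular frequency: ω = 2π·f = 2π·185 = 1162 rad/s.
Step 2 — Component impedances:
  Z1: Z = R = 902 Ω
  Z2: Z = R = 71 Ω
  Z3: Z = 1/(jωC) = -j/(ω·C) = 0 - j18.3 Ω
  Z4: Z = jωL = j·1162·0.0147 = 0 + j17.09 Ω
  Z5: Z = 1/(jωC) = -j/(ω·C) = 0 - j1830 Ω
Step 3 — Bridge requires nodal analysis (the Z5 bridge couples midpoints C and D, so the two paths cannot be reduced to a simple series/parallel combination). Setting node B to ground and injecting 1 A at node A, the 3-node admittance system at A, C, D solves to V_A = Z_AB = 0.007025 - j1.055 Ω = 1.055∠-89.6° Ω.
Step 4 — Power factor: PF = cos(φ) = Re(Z)/|Z| = 0.0070247/1.0548 = 0.00666.
Step 5 — Type: Im(Z) = -1.055 ⇒ leading (phase φ = -89.6°).

PF = 0.00666 (leading, φ = -89.6°)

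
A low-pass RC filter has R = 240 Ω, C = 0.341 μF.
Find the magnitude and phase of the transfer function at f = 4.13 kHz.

Step 1 — Angular frequency: ω = 2π·4130 = 2.595e+04 rad/s.
Step 2 — Transfer function: H(jω) = 1/(1 + jωRC).
Step 3 — Denominator: 1 + jωRC = 1 + j·2.595e+04·240·3.41e-07 = 1 + j2.124.
Step 4 — H = 0.1815 - j0.3854.
Step 5 — Magnitude: |H| = 0.426 (-7.4 dB); phase: φ = -64.8°.

|H| = 0.426 (-7.4 dB), φ = -64.8°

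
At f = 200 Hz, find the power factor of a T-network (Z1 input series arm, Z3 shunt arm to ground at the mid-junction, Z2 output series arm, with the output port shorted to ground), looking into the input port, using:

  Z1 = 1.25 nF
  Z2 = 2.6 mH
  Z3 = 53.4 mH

Step 1 — Angular frequency: ω = 2π·f = 2π·200 = 1257 rad/s.
Step 2 — Component impedances:
  Z1: Z = 1/(jωC) = -j/(ω·C) = 0 - j6.366e+05 Ω
  Z2: Z = jωL = j·1257·0.0026 = 0 + j3.267 Ω
  Z3: Z = jωL = j·1257·0.0534 = 0 + j67.1 Ω
Step 3 — With the output port shorted to ground, the output series arm Z2 runs from the junction to ground; the shunt arm Z3 also runs from the junction to ground. They appear in parallel: Z3 || Z2 = 0 + j3.116 Ω.
Step 4 — Series with input arm Z1: Z_in = Z1 + (Z3 || Z2) = 0 - j6.366e+05 Ω = 6.366e+05∠-90.0° Ω.
Step 5 — Power factor: PF = cos(φ) = Re(Z)/|Z| = 0/6.366e+05 = 0.
Step 6 — Type: Im(Z) = -6.366e+05 ⇒ leading (phase φ = -90.0°).

PF = 0 (leading, φ = -90.0°)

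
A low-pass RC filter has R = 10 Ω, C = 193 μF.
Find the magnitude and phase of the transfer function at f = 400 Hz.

Step 1 — Angular frequency: ω = 2π·400 = 2513 rad/s.
Step 2 — Transfer function: H(jω) = 1/(1 + jωRC).
Step 3 — Denominator: 1 + jωRC = 1 + j·2513·10·0.000193 = 1 + j4.851.
Step 4 — H = 0.04077 - j0.1978.
Step 5 — Magnitude: |H| = 0.2019 (-13.9 dB); phase: φ = -78.4°.

|H| = 0.2019 (-13.9 dB), φ = -78.4°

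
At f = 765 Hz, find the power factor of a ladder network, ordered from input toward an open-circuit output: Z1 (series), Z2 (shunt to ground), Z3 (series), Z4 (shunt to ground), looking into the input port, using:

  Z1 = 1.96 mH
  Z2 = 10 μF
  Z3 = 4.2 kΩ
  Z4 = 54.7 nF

Step 1 — Angular frequency: ω = 2π·f = 2π·765 = 4807 rad/s.
Step 2 — Component impedances:
  Z1: Z = jωL = j·4807·0.00196 = 0 + j9.421 Ω
  Z2: Z = 1/(jωC) = -j/(ω·C) = 0 - j20.8 Ω
  Z3: Z = R = 4200 Ω
  Z4: Z = 1/(jωC) = -j/(ω·C) = 0 - j3803 Ω
Step 3 — Ladder network (open output): work backward from the far end, alternating series and parallel combinations. Z_in = 0.05634 - j11.33 Ω = 11.33∠-89.7° Ω.
Step 4 — Power factor: PF = cos(φ) = Re(Z)/|Z| = 0.056343/11.332 = 0.004972.
Step 5 — Type: Im(Z) = -11.33 ⇒ leading (phase φ = -89.7°).

PF = 0.004972 (leading, φ = -89.7°)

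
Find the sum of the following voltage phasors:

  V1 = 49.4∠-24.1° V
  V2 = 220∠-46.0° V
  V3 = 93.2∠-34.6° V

Step 1 — Convert each phasor to rectangular form:
  V1 = 49.4·(cos(-24.1°) + j·sin(-24.1°)) = 45.09 - j20.17 V
  V2 = 220·(cos(-46.0°) + j·sin(-46.0°)) = 152.8 - j158.3 V
  V3 = 93.2·(cos(-34.6°) + j·sin(-34.6°)) = 76.72 - j52.92 V
Step 2 — Sum components: V_total = 274.6 - j231.3 V.
Step 3 — Convert to polar: |V_total| = 359.1 V, ∠V_total = -40.1°.

V_total = 359.1∠-40.1° V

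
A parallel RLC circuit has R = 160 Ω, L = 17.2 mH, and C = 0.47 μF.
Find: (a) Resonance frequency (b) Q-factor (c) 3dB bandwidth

Step 1 — Resonance: ω₀ = 1/√(LC) = 1/√(0.0172·4.7e-07) = 1.112e+04 rad/s.
Step 2 — f₀ = ω₀/(2π) = 1770 Hz.
Step 3 — Parallel Q: Q = R/(ω₀L) = 160/(1.112e+04·0.0172) = 0.8364.
Step 4 — Bandwidth: Δω = ω₀/Q = 1.33e+04 rad/s; BW = Δω/(2π) = 2116 Hz.

(a) f₀ = 1770 Hz  (b) Q = 0.8364  (c) BW = 2116 Hz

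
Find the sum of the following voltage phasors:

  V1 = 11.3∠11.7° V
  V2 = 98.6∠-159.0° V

Step 1 — Convert each phasor to rectangular form:
  V1 = 11.3·(cos(11.7°) + j·sin(11.7°)) = 11.07 + j2.291 V
  V2 = 98.6·(cos(-159.0°) + j·sin(-159.0°)) = -92.05 - j35.34 V
Step 2 — Sum components: V_total = -80.99 - j33.04 V.
Step 3 — Convert to polar: |V_total| = 87.47 V, ∠V_total = -157.8°.

V_total = 87.47∠-157.8° V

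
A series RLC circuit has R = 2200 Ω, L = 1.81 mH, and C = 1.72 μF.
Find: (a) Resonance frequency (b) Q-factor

Step 1 — Resonance condition Im(Z)=0 gives ω₀ = 1/√(LC).
Step 2 — ω₀ = 1/√(0.00181·1.72e-06) = 1.792e+04 rad/s.
Step 3 — f₀ = ω₀/(2π) = 2852 Hz.
Step 4 — Series Q: Q = ω₀L/R = 1.792e+04·0.00181/2200 = 0.01475.

(a) f₀ = 2852 Hz  (b) Q = 0.01475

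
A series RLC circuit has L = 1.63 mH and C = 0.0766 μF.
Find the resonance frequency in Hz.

Step 1 — Resonance condition Im(Z)=0 gives ω₀ = 1/√(LC).
Step 2 — ω₀ = 1/√(0.00163·7.66e-08) = 8.949e+04 rad/s.
Step 3 — f₀ = ω₀/(2π) = 1.424e+04 Hz.

f₀ = 1.424e+04 Hz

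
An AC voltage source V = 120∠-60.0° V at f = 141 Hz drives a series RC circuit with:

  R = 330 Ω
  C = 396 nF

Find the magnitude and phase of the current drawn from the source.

Step 1 — Angular frequency: ω = 2π·f = 2π·141 = 885.9 rad/s.
Step 2 — Component impedances:
  R: Z = R = 330 Ω
  C: Z = 1/(jωC) = -j/(ω·C) = 0 - j2850 Ω
Step 3 — Series combination: Z_total = R + C = 330 - j2850 Ω = 2869∠-83.4° Ω.
Step 4 — Source phasor: V = 120∠-60.0° V = 60 - j103.9 V.
Step 5 — Ohm's law: I = V / Z_total = (60 - j103.9) / (330 - j2850) = 0.03838 + j0.01661 A.
Step 6 — Convert to polar: |I| = 0.04182 A, ∠I = 23.4°.

I = 0.04182∠23.4° A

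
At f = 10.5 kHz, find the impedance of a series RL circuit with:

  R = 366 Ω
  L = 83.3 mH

Step 1 — Angular frequency: ω = 2π·f = 2π·1.05e+04 = 6.597e+04 rad/s.
Step 2 — Component impedances:
  R: Z = R = 366 Ω
  L: Z = jωL = j·6.597e+04·0.0833 = 0 + j5496 Ω
Step 3 — Series combination: Z_total = R + L = 366 + j5496 Ω = 5508∠86.2° Ω.

Z = 366 + j5496 Ω = 5508∠86.2° Ω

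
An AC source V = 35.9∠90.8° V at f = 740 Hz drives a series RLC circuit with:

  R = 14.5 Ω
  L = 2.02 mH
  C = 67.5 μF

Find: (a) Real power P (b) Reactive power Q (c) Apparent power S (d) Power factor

Step 1 — Angular frequency: ω = 2π·f = 2π·740 = 4650 rad/s.
Step 2 — Component impedances:
  R: Z = R = 14.5 Ω
  L: Z = jωL = j·4650·0.00202 = 0 + j9.392 Ω
  C: Z = 1/(jωC) = -j/(ω·C) = 0 - j3.186 Ω
Step 3 — Series combination: Z_total = R + L + C = 14.5 + j6.206 Ω = 15.77∠23.2° Ω.
Step 4 — Source phasor: V = 35.9∠90.8° V = -0.5012 + j35.9 V.
Step 5 — Current: I = V / Z = 0.8663 + j2.105 A = 2.276∠67.6° A.
Step 6 — Complex power: S = V·I* = 75.12 + j32.15 VA.
Step 7 — Real power: P = Re(S) = 75.12 W.
Step 8 — Reactive power: Q = Im(S) = 32.15 VAR.
Step 9 — Apparent power: |S| = 81.71 VA.
Step 10 — Power factor: PF = P/|S| = 0.9193 (lagging).

(a) P = 75.12 W  (b) Q = 32.15 VAR  (c) S = 81.71 VA  (d) PF = 0.9193 (lagging)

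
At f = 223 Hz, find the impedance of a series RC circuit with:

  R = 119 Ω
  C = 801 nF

Step 1 — Angular frequency: ω = 2π·f = 2π·223 = 1401 rad/s.
Step 2 — Component impedances:
  R: Z = R = 119 Ω
  C: Z = 1/(jωC) = -j/(ω·C) = 0 - j891 Ω
Step 3 — Series combination: Z_total = R + C = 119 - j891 Ω = 898.9∠-82.4° Ω.

Z = 119 - j891 Ω = 898.9∠-82.4° Ω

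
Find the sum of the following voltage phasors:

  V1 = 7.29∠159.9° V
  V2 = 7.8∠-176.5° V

Step 1 — Convert each phasor to rectangular form:
  V1 = 7.29·(cos(159.9°) + j·sin(159.9°)) = -6.846 + j2.505 V
  V2 = 7.8·(cos(-176.5°) + j·sin(-176.5°)) = -7.785 - j0.4762 V
Step 2 — Sum components: V_total = -14.63 + j2.029 V.
Step 3 — Convert to polar: |V_total| = 14.77 V, ∠V_total = 172.1°.

V_total = 14.77∠172.1° V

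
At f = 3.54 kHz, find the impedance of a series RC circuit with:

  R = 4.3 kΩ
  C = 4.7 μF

Step 1 — Angular frequency: ω = 2π·f = 2π·3540 = 2.224e+04 rad/s.
Step 2 — Component impedances:
  R: Z = R = 4300 Ω
  C: Z = 1/(jωC) = -j/(ω·C) = 0 - j9.566 Ω
Step 3 — Series combination: Z_total = R + C = 4300 - j9.566 Ω = 4300∠-0.1° Ω.

Z = 4300 - j9.566 Ω = 4300∠-0.1° Ω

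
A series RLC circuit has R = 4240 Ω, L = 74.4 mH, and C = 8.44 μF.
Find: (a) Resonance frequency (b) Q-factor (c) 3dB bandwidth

Step 1 — Resonance: ω₀ = 1/√(LC) = 1/√(0.0744·8.44e-06) = 1262 rad/s.
Step 2 — f₀ = ω₀/(2π) = 200.8 Hz.
Step 3 — Series Q: Q = ω₀L/R = 1262·0.0744/4240 = 0.02214.
Step 4 — Bandwidth: Δω = ω₀/Q = 5.699e+04 rad/s; BW = Δω/(2π) = 9070 Hz.

(a) f₀ = 200.8 Hz  (b) Q = 0.02214  (c) BW = 9070 Hz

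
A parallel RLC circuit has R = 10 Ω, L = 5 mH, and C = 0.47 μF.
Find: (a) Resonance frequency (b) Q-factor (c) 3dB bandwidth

Step 1 — Resonance: ω₀ = 1/√(LC) = 1/√(0.005·4.7e-07) = 2.063e+04 rad/s.
Step 2 — f₀ = ω₀/(2π) = 3283 Hz.
Step 3 — Parallel Q: Q = R/(ω₀L) = 10/(2.063e+04·0.005) = 0.09695.
Step 4 — Bandwidth: Δω = ω₀/Q = 2.128e+05 rad/s; BW = Δω/(2π) = 3.386e+04 Hz.

(a) f₀ = 3283 Hz  (b) Q = 0.09695  (c) BW = 3.386e+04 Hz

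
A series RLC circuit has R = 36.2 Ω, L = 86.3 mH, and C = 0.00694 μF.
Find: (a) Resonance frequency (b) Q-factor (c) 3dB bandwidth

Step 1 — Resonance condition Im(Z)=0 gives ω₀ = 1/√(LC).
Step 2 — ω₀ = 1/√(0.0863·6.94e-09) = 4.086e+04 rad/s.
Step 3 — f₀ = ω₀/(2π) = 6503 Hz.
Step 4 — Series Q: Q = ω₀L/R = 4.086e+04·0.0863/36.2 = 97.41.
Step 5 — 3dB bandwidth: Δω = ω₀/Q = 419.5 rad/s; BW = Δω/(2π) = 66.76 Hz.

(a) f₀ = 6503 Hz  (b) Q = 97.41  (c) BW = 66.76 Hz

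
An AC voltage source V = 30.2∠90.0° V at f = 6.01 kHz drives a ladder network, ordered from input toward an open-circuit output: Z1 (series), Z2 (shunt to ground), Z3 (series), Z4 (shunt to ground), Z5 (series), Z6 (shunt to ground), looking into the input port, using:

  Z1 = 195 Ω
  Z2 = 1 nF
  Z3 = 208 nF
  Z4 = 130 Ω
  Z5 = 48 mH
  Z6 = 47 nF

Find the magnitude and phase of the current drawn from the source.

Step 1 — Angular frequency: ω = 2π·f = 2π·6010 = 3.776e+04 rad/s.
Step 2 — Component impedances:
  Z1: Z = R = 195 Ω
  Z2: Z = 1/(jωC) = -j/(ω·C) = 0 - j2.648e+04 Ω
  Z3: Z = 1/(jωC) = -j/(ω·C) = 0 - j127.3 Ω
  Z4: Z = R = 130 Ω
  Z5: Z = jωL = j·3.776e+04·0.048 = 0 + j1813 Ω
  Z6: Z = 1/(jωC) = -j/(ω·C) = 0 - j563.4 Ω
Step 3 — Ladder network (open output): work backward from the far end, alternating series and parallel combinations. Z_in = 322.5 - j114.1 Ω = 342.1∠-19.5° Ω.
Step 4 — Source phasor: V = 30.2∠90.0° V = 0 + j30.2 V.
Step 5 — Ohm's law: I = V / Z_total = (0 + j30.2) / (322.5 - j114.1) = -0.02944 + j0.08323 A.
Step 6 — Convert to polar: |I| = 0.08828 A, ∠I = 109.5°.

I = 0.08828∠109.5° A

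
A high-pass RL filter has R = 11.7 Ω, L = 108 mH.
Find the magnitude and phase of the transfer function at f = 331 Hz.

Step 1 — Angular frequency: ω = 2π·331 = 2080 rad/s.
Step 2 — Transfer function: H(jω) = jωL/(R + jωL).
Step 3 — Numerator jωL = j·224.6; denominator R + jωL = 11.7 + j224.6.
Step 4 — H = 0.9973 + j0.05195.
Step 5 — Magnitude: |H| = 0.9986 (-0.0 dB); phase: φ = 3.0°.

|H| = 0.9986 (-0.0 dB), φ = 3.0°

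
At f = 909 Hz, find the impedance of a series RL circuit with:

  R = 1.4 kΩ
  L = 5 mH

Step 1 — Angular frequency: ω = 2π·f = 2π·909 = 5711 rad/s.
Step 2 — Component impedances:
  R: Z = R = 1400 Ω
  L: Z = jωL = j·5711·0.005 = 0 + j28.56 Ω
Step 3 — Series combination: Z_total = R + L = 1400 + j28.56 Ω = 1400∠1.2° Ω.

Z = 1400 + j28.56 Ω = 1400∠1.2° Ω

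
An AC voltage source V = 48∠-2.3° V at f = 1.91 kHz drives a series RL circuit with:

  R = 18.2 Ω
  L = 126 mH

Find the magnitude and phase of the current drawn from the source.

Step 1 — Angular frequency: ω = 2π·f = 2π·1910 = 1.2e+04 rad/s.
Step 2 — Component impedances:
  R: Z = R = 18.2 Ω
  L: Z = jωL = j·1.2e+04·0.126 = 0 + j1512 Ω
Step 3 — Series combination: Z_total = R + L = 18.2 + j1512 Ω = 1512∠89.3° Ω.
Step 4 — Source phasor: V = 48∠-2.3° V = 47.96 - j1.926 V.
Step 5 — Ohm's law: I = V / Z_total = (47.96 - j1.926) / (18.2 + j1512) = -0.000892 - j0.03173 A.
Step 6 — Convert to polar: |I| = 0.03174 A, ∠I = -91.6°.

I = 0.03174∠-91.6° A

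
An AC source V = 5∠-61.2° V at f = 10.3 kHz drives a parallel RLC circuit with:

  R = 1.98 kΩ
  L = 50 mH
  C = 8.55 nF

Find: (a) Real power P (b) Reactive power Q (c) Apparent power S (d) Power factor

Step 1 — Angular frequency: ω = 2π·f = 2π·1.03e+04 = 6.472e+04 rad/s.
Step 2 — Component impedances:
  R: Z = R = 1980 Ω
  L: Z = jωL = j·6.472e+04·0.05 = 0 + j3236 Ω
  C: Z = 1/(jωC) = -j/(ω·C) = 0 - j1807 Ω
Step 3 — Parallel combination: 1/Z_total = 1/R + 1/L + 1/C; Z_total = 1605 - j776.1 Ω = 1782∠-25.8° Ω.
Step 4 — Source phasor: V = 5∠-61.2° V = 2.409 - j4.382 V.
Step 5 — Current: I = V / Z = 0.002287 - j0.001624 A = 0.002805∠-35.4° A.
Step 6 — Complex power: S = V·I* = 0.01263 - j0.006107 VA.
Step 7 — Real power: P = Re(S) = 0.01263 W.
Step 8 — Reactive power: Q = Im(S) = -0.006107 VAR.
Step 9 — Apparent power: |S| = 0.01403 VA.
Step 10 — Power factor: PF = P/|S| = 0.9002 (leading).

(a) P = 0.01263 W  (b) Q = -0.006107 VAR  (c) S = 0.01403 VA  (d) PF = 0.9002 (leading)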